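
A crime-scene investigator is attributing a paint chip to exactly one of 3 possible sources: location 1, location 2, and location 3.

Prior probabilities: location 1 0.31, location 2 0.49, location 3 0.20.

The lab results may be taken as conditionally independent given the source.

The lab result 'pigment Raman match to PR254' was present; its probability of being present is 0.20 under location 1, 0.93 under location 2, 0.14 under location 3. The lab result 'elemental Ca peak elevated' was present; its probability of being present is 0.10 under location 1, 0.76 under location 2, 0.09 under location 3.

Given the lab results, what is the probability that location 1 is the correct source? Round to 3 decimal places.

For each hypothesis, the unnormalized posterior weight is prior × product of the lab result likelihoods:
  location 1: 0.31 × 0.20 × 0.10 = 0.0062
  location 2: 0.49 × 0.93 × 0.76 = 0.34633
  location 3: 0.20 × 0.14 × 0.09 = 0.00252
The unnormalized weights sum to 0.35505.
P(location 1 | evidence) = 0.0062 / 0.35505 ≈ 0.017.

0.017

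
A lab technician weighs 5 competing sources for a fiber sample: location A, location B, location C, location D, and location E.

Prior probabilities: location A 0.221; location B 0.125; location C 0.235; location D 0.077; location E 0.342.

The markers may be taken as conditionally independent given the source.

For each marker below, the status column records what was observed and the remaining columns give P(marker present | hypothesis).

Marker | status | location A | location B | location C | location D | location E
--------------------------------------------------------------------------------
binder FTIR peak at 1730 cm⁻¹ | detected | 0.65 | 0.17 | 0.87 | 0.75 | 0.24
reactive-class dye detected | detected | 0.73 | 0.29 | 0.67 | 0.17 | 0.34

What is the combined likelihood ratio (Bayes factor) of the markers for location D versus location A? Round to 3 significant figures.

0.269

Take the product of per-marker likelihoods under each hypothesis, then divide.
  location D: 0.75 × 0.17 = 0.1275
  location A: 0.65 × 0.73 = 0.4745
Bayes factor = 0.1275 / 0.4745 ≈ 0.269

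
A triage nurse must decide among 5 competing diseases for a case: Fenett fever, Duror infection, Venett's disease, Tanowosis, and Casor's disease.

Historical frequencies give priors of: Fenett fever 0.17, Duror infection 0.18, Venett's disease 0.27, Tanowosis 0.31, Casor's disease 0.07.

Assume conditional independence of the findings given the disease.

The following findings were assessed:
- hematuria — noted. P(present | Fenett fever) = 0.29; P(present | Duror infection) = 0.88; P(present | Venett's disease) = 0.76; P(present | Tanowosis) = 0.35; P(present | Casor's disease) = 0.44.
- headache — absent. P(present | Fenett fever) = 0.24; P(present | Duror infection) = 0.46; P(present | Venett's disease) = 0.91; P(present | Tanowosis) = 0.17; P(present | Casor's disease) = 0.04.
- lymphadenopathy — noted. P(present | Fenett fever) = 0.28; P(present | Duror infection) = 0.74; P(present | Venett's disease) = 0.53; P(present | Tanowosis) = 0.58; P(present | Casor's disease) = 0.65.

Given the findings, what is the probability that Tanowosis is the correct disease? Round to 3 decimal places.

0.337

For each hypothesis, the unnormalized posterior weight is prior × product of the finding likelihoods (using 1 − P(present | H) for each absent finding):
  Fenett fever: 0.17 × 0.29 × (1 − 0.24) × 0.28 = 0.010491
  Duror infection: 0.18 × 0.88 × (1 − 0.46) × 0.74 = 0.063297
  Venett's disease: 0.27 × 0.76 × (1 − 0.91) × 0.53 = 0.009788
  Tanowosis: 0.31 × 0.35 × (1 − 0.17) × 0.58 = 0.052232
  Casor's disease: 0.07 × 0.44 × (1 − 0.04) × 0.65 = 0.019219
The unnormalized weights sum to 0.15503.
P(Tanowosis | evidence) = 0.052232 / 0.15503 ≈ 0.337.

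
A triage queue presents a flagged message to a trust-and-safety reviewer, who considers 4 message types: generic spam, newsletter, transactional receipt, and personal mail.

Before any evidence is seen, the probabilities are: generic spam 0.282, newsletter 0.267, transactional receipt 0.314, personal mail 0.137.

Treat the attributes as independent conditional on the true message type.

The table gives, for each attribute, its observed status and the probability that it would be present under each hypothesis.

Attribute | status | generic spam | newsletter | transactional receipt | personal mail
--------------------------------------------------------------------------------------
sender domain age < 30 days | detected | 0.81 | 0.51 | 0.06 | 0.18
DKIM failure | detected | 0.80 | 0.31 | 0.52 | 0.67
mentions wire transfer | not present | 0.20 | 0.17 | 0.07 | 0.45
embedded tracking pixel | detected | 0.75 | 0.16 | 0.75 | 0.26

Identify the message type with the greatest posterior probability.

By Bayes' rule with conditional independence, the unnormalized weight for each hypothesis is prior × ∏ likelihoods (using 1 − P(present | H) for each absent attribute):
  generic spam: 0.282 × 0.81 × 0.80 × (1 − 0.20) × 0.75 = 0.10964
  newsletter: 0.267 × 0.51 × 0.31 × (1 − 0.17) × 0.16 = 0.0056058
  transactional receipt: 0.314 × 0.06 × 0.52 × (1 − 0.07) × 0.75 = 0.0068333
  personal mail: 0.137 × 0.18 × 0.67 × (1 − 0.45) × 0.26 = 0.0023627
Normalizing constant Z = 0.10964 + 0.0056058 + 0.0068333 + 0.0023627 = 0.12444.
P(generic spam | evidence) ≈ 0.10964 / 0.12444 ≈ 0.881
P(newsletter | evidence) ≈ 0.0056058 / 0.12444 ≈ 0.045
P(transactional receipt | evidence) ≈ 0.0068333 / 0.12444 ≈ 0.055
P(personal mail | evidence) ≈ 0.0023627 / 0.12444 ≈ 0.019
The largest is 0.881, so generic spam is most probable.

generic spam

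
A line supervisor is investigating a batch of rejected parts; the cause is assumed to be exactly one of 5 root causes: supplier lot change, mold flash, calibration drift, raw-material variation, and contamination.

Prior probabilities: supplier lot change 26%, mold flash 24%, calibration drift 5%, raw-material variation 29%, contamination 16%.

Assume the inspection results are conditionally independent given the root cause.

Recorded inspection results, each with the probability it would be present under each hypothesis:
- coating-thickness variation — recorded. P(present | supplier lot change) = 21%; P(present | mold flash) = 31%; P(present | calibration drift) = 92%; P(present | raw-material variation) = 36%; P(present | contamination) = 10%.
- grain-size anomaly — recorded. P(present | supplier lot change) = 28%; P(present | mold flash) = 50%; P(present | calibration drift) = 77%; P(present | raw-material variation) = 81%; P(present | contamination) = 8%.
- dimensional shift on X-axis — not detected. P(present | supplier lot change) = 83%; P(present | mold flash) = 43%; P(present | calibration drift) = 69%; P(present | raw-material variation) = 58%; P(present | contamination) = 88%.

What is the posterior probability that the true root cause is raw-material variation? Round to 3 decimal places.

0.504

Multiply each prior by the joint likelihood of the inspection result pattern (using 1 − P(present | H) for each absent inspection result):
  supplier lot change: 0.26 × 0.21 × 0.28 × (1 − 0.83) = 0.002599
  mold flash: 0.24 × 0.31 × 0.50 × (1 − 0.43) = 0.021204
  calibration drift: 0.05 × 0.92 × 0.77 × (1 − 0.69) = 0.01098
  raw-material variation: 0.29 × 0.36 × 0.81 × (1 − 0.58) = 0.035517
  contamination: 0.16 × 0.10 × 0.08 × (1 − 0.88) = 0.0001536
Marginal likelihood of the evidence = 0.070454.
P(raw-material variation | evidence) = 0.035517 / 0.070454 ≈ 0.504.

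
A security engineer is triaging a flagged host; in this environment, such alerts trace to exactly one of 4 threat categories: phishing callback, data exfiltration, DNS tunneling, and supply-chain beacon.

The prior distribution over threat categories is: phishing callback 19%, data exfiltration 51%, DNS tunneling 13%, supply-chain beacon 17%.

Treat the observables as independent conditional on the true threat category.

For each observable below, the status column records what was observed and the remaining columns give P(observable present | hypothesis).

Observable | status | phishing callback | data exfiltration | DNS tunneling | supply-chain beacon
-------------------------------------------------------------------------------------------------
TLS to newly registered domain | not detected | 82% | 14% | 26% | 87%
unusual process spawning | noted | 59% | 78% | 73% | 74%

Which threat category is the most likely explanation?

data exfiltration

By Bayes' rule with conditional independence, the unnormalized weight for each hypothesis is prior × ∏ likelihoods (using 1 − P(present | H) for each absent observable):
  phishing callback: 0.19 × (1 − 0.82) × 0.59 = 0.020178
  data exfiltration: 0.51 × (1 − 0.14) × 0.78 = 0.34211
  DNS tunneling: 0.13 × (1 − 0.26) × 0.73 = 0.070226
  supply-chain beacon: 0.17 × (1 − 0.87) × 0.74 = 0.016354
The unnormalized weights sum to 0.44887.
P(phishing callback | evidence) ≈ 0.020178 / 0.44887 ≈ 0.045
P(data exfiltration | evidence) ≈ 0.34211 / 0.44887 ≈ 0.762
P(DNS tunneling | evidence) ≈ 0.070226 / 0.44887 ≈ 0.156
P(supply-chain beacon | evidence) ≈ 0.016354 / 0.44887 ≈ 0.036
The largest is 0.762, so data exfiltration is most probable.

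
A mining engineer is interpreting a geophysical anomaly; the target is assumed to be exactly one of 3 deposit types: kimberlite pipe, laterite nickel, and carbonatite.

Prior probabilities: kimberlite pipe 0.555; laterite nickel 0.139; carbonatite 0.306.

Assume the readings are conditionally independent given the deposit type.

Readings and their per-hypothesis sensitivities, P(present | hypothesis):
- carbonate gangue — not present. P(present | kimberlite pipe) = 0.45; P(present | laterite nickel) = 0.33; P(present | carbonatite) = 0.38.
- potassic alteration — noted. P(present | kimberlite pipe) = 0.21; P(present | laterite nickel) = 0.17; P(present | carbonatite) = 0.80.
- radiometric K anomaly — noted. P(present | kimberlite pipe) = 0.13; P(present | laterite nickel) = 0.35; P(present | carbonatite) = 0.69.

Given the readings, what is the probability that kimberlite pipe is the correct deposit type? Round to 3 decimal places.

0.070

By Bayes' rule with conditional independence, the unnormalized weight for each hypothesis is prior × ∏ likelihoods (using 1 − P(present | H) for each absent reading):
  kimberlite pipe: 0.555 × (1 − 0.45) × 0.21 × 0.13 = 0.0083333
  laterite nickel: 0.139 × (1 − 0.33) × 0.17 × 0.35 = 0.0055412
  carbonatite: 0.306 × (1 − 0.38) × 0.80 × 0.69 = 0.10473
The unnormalized weights sum to 0.1186.
P(kimberlite pipe | evidence) = 0.0083333 / 0.1186 ≈ 0.070.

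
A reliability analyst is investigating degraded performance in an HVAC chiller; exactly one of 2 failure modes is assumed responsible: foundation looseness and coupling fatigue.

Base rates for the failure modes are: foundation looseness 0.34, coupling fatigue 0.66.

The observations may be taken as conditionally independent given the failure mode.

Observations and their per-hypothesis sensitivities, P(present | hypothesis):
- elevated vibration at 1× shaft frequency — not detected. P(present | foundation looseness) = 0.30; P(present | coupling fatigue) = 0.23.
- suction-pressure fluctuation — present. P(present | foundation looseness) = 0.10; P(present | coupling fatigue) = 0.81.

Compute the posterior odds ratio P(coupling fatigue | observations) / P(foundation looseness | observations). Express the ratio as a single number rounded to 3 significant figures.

17.3

The normalizing constant cancels in an odds ratio, so compute prior × likelihood for the two hypotheses only (using 1 − P(present | H) for each absent observation):
  coupling fatigue: 0.66 × (1 − 0.23) × 0.81 = 0.41164
  foundation looseness: 0.34 × (1 − 0.30) × 0.10 = 0.0238
Posterior odds = 0.41164 / 0.0238 ≈ 17.3.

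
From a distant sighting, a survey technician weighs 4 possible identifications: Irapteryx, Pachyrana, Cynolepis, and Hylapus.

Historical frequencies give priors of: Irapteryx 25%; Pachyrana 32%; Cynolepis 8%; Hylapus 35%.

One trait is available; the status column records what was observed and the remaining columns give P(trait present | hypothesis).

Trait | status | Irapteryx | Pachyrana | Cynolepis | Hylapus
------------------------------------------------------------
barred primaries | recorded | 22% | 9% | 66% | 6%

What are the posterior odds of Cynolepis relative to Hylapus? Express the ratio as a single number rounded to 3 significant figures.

2.51

The normalizing constant cancels in an odds ratio, so compute prior × likelihood for the two hypotheses only:
  Cynolepis: 0.08 × 0.66 = 0.0528
  Hylapus: 0.35 × 0.06 = 0.021
Posterior odds = 0.0528 / 0.021 ≈ 2.51.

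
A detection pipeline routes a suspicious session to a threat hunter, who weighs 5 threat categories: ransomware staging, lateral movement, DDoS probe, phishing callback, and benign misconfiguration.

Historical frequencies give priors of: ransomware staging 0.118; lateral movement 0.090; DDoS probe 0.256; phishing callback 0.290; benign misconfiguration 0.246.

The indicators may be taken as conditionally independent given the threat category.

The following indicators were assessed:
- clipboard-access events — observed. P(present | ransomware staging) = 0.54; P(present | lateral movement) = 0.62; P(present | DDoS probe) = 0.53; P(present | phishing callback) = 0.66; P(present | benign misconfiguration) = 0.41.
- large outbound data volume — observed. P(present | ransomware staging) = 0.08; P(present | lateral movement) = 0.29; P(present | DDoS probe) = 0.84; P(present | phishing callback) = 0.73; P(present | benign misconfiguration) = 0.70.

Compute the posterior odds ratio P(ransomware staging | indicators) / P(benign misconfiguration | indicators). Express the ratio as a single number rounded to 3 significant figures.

The normalizing constant cancels in an odds ratio, so compute prior × likelihood for the two hypotheses only:
  ransomware staging: 0.118 × 0.54 × 0.08 = 0.0050976
  benign misconfiguration: 0.246 × 0.41 × 0.70 = 0.070602
Odds(ransomware staging : benign misconfiguration) = 0.0050976 / 0.070602 ≈ 0.0722.

0.0722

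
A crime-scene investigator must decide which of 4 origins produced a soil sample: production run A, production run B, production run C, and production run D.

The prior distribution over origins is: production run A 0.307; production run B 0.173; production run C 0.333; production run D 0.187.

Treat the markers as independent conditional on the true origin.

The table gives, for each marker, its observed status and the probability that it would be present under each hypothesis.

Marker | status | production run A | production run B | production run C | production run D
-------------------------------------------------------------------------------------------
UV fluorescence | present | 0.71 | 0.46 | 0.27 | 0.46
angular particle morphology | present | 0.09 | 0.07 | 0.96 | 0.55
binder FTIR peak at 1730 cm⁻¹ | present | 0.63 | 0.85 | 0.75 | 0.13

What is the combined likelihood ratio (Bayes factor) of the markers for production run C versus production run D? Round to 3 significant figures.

The Bayes factor is the ratio of the joint likelihoods of the marker pattern under the two hypotheses.
  production run C: 0.27 × 0.96 × 0.75 = 0.1944
  production run D: 0.46 × 0.55 × 0.13 = 0.03289
Bayes factor = 0.1944 / 0.03289 ≈ 5.91

5.91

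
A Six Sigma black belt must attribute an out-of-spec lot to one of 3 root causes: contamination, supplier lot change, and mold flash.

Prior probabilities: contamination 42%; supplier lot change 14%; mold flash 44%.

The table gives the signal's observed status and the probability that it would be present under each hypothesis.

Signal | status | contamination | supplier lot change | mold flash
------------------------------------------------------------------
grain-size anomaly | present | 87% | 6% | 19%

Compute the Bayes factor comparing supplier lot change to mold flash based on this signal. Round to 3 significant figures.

0.316

The Bayes factor is the ratio of the two likelihoods.
  supplier lot change: 0.06
  mold flash: 0.19
Bayes factor = 0.06 / 0.19 ≈ 0.316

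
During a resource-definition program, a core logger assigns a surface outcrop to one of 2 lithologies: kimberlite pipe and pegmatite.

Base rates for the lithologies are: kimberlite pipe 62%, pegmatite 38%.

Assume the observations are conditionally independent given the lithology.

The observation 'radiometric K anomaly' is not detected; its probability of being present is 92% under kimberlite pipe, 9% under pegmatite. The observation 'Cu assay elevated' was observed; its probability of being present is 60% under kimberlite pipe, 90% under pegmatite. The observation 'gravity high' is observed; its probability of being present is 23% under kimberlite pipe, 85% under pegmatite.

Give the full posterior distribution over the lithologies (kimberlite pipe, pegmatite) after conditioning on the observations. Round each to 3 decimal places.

0.025, 0.975

By Bayes' rule with conditional independence, the unnormalized weight for each hypothesis is prior × ∏ likelihoods (using 1 − P(present | H) for each absent observation):
  kimberlite pipe: 0.62 × (1 − 0.92) × 0.60 × 0.23 = 0.0068448
  pegmatite: 0.38 × (1 − 0.09) × 0.90 × 0.85 = 0.26454
The unnormalized weights sum to 0.27138.
P(kimberlite pipe | evidence) = 0.0068448 / 0.27138 ≈ 0.025
P(pegmatite | evidence) = 0.26454 / 0.27138 ≈ 0.975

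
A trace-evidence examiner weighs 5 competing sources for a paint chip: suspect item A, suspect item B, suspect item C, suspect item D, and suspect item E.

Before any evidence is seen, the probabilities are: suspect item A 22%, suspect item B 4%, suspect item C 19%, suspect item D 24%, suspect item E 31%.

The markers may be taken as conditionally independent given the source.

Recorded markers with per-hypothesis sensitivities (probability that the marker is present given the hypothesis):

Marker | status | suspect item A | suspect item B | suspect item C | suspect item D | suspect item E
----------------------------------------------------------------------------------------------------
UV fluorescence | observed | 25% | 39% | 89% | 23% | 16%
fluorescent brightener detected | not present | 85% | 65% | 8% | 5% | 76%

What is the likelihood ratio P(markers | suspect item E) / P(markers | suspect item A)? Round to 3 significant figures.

1.02

Take the product of per-marker likelihoods under each hypothesis (using 1 − P(present | H) for each absent marker), then divide.
  suspect item E: 0.16 × (1 − 0.76) = 0.0384
  suspect item A: 0.25 × (1 − 0.85) = 0.0375
Bayes factor = 0.0384 / 0.0375 ≈ 1.02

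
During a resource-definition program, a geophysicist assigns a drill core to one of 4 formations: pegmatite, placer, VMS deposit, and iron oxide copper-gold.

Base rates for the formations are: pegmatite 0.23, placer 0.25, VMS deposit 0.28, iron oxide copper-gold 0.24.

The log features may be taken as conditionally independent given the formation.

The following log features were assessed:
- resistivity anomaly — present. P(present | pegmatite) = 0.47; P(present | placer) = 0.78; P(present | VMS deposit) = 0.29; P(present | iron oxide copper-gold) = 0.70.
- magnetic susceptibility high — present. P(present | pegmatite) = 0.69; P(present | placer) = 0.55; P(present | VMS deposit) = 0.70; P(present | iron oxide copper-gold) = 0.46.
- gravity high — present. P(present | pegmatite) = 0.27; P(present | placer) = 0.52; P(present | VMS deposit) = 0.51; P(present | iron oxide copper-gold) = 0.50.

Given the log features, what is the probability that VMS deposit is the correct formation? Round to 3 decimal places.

For each hypothesis, the unnormalized posterior weight is prior × product of the log feature likelihoods:
  pegmatite: 0.23 × 0.47 × 0.69 × 0.27 = 0.020139
  placer: 0.25 × 0.78 × 0.55 × 0.52 = 0.05577
  VMS deposit: 0.28 × 0.29 × 0.70 × 0.51 = 0.028988
  iron oxide copper-gold: 0.24 × 0.70 × 0.46 × 0.50 = 0.03864
Normalizing constant Z = 0.020139 + 0.05577 + 0.028988 + 0.03864 = 0.14354.
P(VMS deposit | evidence) = 0.028988 / 0.14354 ≈ 0.202.

0.202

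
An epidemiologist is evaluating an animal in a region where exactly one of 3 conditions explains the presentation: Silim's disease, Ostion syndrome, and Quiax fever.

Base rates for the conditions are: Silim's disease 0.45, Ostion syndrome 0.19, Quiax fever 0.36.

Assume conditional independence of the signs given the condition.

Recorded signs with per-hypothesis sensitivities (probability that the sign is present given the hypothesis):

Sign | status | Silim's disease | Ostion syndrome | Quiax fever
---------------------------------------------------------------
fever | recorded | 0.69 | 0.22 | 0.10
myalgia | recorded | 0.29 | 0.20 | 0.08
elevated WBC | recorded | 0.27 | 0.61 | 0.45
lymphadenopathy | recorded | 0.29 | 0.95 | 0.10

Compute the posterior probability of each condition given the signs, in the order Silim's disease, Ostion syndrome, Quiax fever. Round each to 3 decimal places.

Multiply each prior by the joint likelihood of the sign pattern:
  Silim's disease: 0.45 × 0.69 × 0.29 × 0.27 × 0.29 = 0.0070505
  Ostion syndrome: 0.19 × 0.22 × 0.20 × 0.61 × 0.95 = 0.0048446
  Quiax fever: 0.36 × 0.10 × 0.08 × 0.45 × 0.10 = 0.0001296
Normalizing constant Z = 0.0070505 + 0.0048446 + 0.0001296 = 0.012025.
P(Silim's disease | evidence) = 0.0070505 / 0.012025 ≈ 0.586
P(Ostion syndrome | evidence) = 0.0048446 / 0.012025 ≈ 0.403
P(Quiax fever | evidence) = 0.0001296 / 0.012025 ≈ 0.011

0.586, 0.403, 0.011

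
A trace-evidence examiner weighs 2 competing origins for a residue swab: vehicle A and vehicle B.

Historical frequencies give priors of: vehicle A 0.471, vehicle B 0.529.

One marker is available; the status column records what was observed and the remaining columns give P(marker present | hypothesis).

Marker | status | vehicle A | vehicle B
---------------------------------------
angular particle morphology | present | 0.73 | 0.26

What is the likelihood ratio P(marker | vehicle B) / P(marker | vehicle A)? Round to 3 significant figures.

0.356

The Bayes factor is the ratio of the two likelihoods.
  vehicle B: 0.26
  vehicle A: 0.73
Bayes factor = 0.26 / 0.73 ≈ 0.356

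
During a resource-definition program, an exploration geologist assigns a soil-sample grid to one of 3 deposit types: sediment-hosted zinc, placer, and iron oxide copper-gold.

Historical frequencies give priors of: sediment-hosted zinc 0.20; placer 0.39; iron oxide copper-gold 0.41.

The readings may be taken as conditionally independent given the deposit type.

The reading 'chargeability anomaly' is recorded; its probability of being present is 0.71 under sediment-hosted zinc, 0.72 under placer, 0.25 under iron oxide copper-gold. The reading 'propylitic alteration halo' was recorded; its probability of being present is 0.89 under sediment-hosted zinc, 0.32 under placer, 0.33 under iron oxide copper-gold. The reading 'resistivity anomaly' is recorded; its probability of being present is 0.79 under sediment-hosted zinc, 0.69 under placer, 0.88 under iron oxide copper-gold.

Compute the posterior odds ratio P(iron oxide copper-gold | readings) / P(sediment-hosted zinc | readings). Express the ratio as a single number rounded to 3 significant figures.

The normalizing constant cancels in an odds ratio, so compute prior × likelihood for the two hypotheses only:
  iron oxide copper-gold: 0.41 × 0.25 × 0.33 × 0.88 = 0.029766
  sediment-hosted zinc: 0.20 × 0.71 × 0.89 × 0.79 = 0.09984
Posterior odds = 0.029766 / 0.09984 ≈ 0.298.

0.298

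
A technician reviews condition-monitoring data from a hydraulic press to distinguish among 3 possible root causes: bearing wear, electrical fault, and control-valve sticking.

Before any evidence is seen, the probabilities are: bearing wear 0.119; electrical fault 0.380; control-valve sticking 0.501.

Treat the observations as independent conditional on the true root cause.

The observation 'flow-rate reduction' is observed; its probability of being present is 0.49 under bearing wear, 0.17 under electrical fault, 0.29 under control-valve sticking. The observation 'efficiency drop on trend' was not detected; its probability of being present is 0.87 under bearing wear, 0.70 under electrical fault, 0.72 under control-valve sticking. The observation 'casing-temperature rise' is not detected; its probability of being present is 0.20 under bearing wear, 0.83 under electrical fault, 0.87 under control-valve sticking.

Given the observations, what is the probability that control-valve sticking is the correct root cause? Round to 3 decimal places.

0.361

By Bayes' rule with conditional independence, the unnormalized weight for each hypothesis is prior × ∏ likelihoods (using 1 − P(present | H) for each absent observation):
  bearing wear: 0.119 × 0.49 × (1 − 0.87) × (1 − 0.20) = 0.0060642
  electrical fault: 0.380 × 0.17 × (1 − 0.70) × (1 − 0.83) = 0.0032946
  control-valve sticking: 0.501 × 0.29 × (1 − 0.72) × (1 − 0.87) = 0.0052886
Marginal likelihood of the evidence = 0.014647.
P(control-valve sticking | evidence) = 0.0052886 / 0.014647 ≈ 0.361.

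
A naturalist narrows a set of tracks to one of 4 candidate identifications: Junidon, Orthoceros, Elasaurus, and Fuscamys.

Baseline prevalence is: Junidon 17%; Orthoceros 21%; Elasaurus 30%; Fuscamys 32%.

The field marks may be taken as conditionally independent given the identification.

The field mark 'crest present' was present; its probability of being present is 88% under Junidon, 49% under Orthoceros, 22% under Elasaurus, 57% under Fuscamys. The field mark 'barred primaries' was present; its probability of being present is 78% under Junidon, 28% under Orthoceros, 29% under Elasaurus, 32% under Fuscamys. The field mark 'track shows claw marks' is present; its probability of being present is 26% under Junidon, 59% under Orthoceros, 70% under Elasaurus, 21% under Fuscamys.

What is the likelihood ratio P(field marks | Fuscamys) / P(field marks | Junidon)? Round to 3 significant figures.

0.215

Joint likelihood of the field mark pattern under each hypothesis:
  Fuscamys: 0.57 × 0.32 × 0.21 = 0.038304
  Junidon: 0.88 × 0.78 × 0.26 = 0.17846
Bayes factor = 0.038304 / 0.17846 ≈ 0.215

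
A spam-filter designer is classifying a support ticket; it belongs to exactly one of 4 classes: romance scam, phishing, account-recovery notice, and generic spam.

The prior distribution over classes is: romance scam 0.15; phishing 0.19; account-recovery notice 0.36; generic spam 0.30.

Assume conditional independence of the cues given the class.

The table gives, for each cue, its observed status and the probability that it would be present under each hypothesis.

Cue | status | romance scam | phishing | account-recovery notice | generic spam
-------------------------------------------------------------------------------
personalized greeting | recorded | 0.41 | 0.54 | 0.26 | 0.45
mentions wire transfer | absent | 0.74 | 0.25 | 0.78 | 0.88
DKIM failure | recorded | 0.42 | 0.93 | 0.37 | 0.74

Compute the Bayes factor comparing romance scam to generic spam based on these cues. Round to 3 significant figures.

1.12

Joint likelihood of the cue pattern under each hypothesis (using 1 − P(present | H) for each absent cue):
  romance scam: 0.41 × (1 − 0.74) × 0.42 = 0.044772
  generic spam: 0.45 × (1 − 0.88) × 0.74 = 0.03996
Bayes factor = 0.044772 / 0.03996 ≈ 1.12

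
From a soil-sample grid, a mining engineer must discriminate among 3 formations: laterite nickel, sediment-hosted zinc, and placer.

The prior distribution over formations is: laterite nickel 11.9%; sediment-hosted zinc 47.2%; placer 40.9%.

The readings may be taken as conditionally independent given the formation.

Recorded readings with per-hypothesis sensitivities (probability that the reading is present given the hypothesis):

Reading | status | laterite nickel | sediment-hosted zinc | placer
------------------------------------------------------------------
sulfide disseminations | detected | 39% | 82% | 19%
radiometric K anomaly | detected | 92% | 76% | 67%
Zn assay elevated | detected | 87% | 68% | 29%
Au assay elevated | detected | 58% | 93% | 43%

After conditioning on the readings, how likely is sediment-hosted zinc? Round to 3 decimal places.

0.869

By Bayes' rule with conditional independence, the unnormalized weight for each hypothesis is prior × ∏ likelihoods:
  laterite nickel: 0.119 × 0.39 × 0.92 × 0.87 × 0.58 = 0.021545
  sediment-hosted zinc: 0.472 × 0.82 × 0.76 × 0.68 × 0.93 = 0.18602
  placer: 0.409 × 0.19 × 0.67 × 0.29 × 0.43 = 0.0064926
The unnormalized weights sum to 0.21406.
P(sediment-hosted zinc | evidence) = 0.18602 / 0.21406 ≈ 0.869.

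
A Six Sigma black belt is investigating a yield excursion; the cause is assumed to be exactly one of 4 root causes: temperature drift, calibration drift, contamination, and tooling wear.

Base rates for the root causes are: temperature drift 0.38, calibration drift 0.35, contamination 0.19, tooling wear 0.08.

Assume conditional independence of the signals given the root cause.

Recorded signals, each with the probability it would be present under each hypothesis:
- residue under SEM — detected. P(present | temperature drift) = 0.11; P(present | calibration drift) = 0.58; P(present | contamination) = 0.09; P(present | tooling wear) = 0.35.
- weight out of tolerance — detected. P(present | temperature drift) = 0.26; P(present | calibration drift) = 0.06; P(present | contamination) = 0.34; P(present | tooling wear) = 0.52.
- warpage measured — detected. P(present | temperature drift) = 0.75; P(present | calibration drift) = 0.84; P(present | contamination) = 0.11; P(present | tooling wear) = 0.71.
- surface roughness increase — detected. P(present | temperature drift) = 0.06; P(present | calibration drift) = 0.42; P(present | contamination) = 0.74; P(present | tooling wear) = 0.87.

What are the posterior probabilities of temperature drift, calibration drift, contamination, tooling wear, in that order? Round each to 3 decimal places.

For each hypothesis, the unnormalized posterior weight is prior × product of the signal likelihoods:
  temperature drift: 0.38 × 0.11 × 0.26 × 0.75 × 0.06 = 0.00048906
  calibration drift: 0.35 × 0.58 × 0.06 × 0.84 × 0.42 = 0.0042971
  contamination: 0.19 × 0.09 × 0.34 × 0.11 × 0.74 = 0.00047326
  tooling wear: 0.08 × 0.35 × 0.52 × 0.71 × 0.87 = 0.0089937
Normalizing constant Z = 0.00048906 + 0.0042971 + 0.00047326 + 0.0089937 = 0.014253.
P(temperature drift | evidence) = 0.00048906 / 0.014253 ≈ 0.034
P(calibration drift | evidence) = 0.0042971 / 0.014253 ≈ 0.301
P(contamination | evidence) = 0.00047326 / 0.014253 ≈ 0.033
P(tooling wear | evidence) = 0.0089937 / 0.014253 ≈ 0.631

0.034, 0.301, 0.033, 0.631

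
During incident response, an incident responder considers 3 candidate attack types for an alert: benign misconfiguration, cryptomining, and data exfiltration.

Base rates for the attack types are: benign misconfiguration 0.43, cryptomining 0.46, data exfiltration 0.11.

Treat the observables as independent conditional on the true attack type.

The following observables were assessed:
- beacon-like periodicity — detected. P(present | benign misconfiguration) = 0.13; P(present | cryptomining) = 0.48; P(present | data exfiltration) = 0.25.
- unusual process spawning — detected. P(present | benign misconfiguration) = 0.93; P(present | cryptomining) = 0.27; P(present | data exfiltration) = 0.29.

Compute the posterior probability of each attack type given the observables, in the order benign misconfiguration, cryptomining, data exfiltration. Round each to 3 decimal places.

0.435, 0.499, 0.067

For each hypothesis, the unnormalized posterior weight is prior × product of the observable likelihoods:
  benign misconfiguration: 0.43 × 0.13 × 0.93 = 0.051987
  cryptomining: 0.46 × 0.48 × 0.27 = 0.059616
  data exfiltration: 0.11 × 0.25 × 0.29 = 0.007975
Marginal likelihood of the evidence = 0.11958.
P(benign misconfiguration | evidence) = 0.051987 / 0.11958 ≈ 0.435
P(cryptomining | evidence) = 0.059616 / 0.11958 ≈ 0.499
P(data exfiltration | evidence) = 0.007975 / 0.11958 ≈ 0.067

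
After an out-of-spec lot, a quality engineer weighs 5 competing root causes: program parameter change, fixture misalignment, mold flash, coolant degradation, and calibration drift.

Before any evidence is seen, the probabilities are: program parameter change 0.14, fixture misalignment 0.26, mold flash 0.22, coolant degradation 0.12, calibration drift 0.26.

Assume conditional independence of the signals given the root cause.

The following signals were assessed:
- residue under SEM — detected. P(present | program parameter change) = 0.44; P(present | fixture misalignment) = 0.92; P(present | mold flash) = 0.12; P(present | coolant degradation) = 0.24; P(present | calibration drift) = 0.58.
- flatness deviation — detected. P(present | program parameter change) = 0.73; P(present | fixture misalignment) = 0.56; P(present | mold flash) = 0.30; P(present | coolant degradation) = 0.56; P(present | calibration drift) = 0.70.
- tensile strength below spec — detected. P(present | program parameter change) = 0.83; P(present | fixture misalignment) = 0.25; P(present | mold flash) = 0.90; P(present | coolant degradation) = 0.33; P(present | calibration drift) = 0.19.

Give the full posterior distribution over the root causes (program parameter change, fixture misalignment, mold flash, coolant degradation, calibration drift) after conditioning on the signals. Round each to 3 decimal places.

0.361, 0.324, 0.069, 0.052, 0.194

By Bayes' rule with conditional independence, the unnormalized weight for each hypothesis is prior × ∏ likelihoods:
  program parameter change: 0.14 × 0.44 × 0.73 × 0.83 = 0.037323
  fixture misalignment: 0.26 × 0.92 × 0.56 × 0.25 = 0.033488
  mold flash: 0.22 × 0.12 × 0.30 × 0.90 = 0.007128
  coolant degradation: 0.12 × 0.24 × 0.56 × 0.33 = 0.0053222
  calibration drift: 0.26 × 0.58 × 0.70 × 0.19 = 0.020056
The unnormalized weights sum to 0.10332.
P(program parameter change | evidence) = 0.037323 / 0.10332 ≈ 0.361
P(fixture misalignment | evidence) = 0.033488 / 0.10332 ≈ 0.324
P(mold flash | evidence) = 0.007128 / 0.10332 ≈ 0.069
P(coolant degradation | evidence) = 0.0053222 / 0.10332 ≈ 0.052
P(calibration drift | evidence) = 0.020056 / 0.10332 ≈ 0.194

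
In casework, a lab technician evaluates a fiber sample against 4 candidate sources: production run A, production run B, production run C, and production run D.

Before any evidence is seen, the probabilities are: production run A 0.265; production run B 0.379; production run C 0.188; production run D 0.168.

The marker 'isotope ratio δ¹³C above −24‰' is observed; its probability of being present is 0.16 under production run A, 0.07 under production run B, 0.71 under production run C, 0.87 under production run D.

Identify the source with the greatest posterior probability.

Multiply each prior by the likelihood of the marker:
  production run A: 0.265 × 0.16 = 0.0424
  production run B: 0.379 × 0.07 = 0.02653
  production run C: 0.188 × 0.71 = 0.13348
  production run D: 0.168 × 0.87 = 0.14616
The unnormalized weights sum to 0.34857.
P(production run A | evidence) ≈ 0.0424 / 0.34857 ≈ 0.122
P(production run B | evidence) ≈ 0.02653 / 0.34857 ≈ 0.076
P(production run C | evidence) ≈ 0.13348 / 0.34857 ≈ 0.383
P(production run D | evidence) ≈ 0.14616 / 0.34857 ≈ 0.419
The largest is 0.419, so production run D is most probable.

production run D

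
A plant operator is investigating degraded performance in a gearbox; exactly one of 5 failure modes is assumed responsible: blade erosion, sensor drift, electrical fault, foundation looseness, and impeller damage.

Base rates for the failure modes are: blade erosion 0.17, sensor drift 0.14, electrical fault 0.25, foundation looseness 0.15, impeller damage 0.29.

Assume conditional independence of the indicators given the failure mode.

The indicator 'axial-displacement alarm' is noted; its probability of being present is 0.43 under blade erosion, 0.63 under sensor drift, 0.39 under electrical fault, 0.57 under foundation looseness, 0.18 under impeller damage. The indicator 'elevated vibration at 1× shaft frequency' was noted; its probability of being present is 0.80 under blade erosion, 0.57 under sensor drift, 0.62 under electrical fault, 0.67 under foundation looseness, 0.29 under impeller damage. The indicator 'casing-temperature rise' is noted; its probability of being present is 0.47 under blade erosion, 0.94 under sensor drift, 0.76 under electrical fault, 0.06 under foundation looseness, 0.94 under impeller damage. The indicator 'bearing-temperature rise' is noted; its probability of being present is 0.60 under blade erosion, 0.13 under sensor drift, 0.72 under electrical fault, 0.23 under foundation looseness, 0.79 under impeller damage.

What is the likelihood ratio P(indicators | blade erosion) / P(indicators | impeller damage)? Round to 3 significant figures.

2.50

The Bayes factor is the ratio of the joint likelihoods of the indicator pattern under the two hypotheses.
  blade erosion: 0.43 × 0.80 × 0.47 × 0.60 = 0.097008
  impeller damage: 0.18 × 0.29 × 0.94 × 0.79 = 0.038764
Bayes factor = 0.097008 / 0.038764 ≈ 2.50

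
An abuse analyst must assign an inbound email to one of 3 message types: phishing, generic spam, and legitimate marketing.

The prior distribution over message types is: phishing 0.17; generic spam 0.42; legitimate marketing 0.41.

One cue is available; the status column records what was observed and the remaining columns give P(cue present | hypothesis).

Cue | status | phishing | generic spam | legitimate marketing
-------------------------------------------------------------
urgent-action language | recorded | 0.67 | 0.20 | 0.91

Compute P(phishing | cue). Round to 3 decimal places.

0.199

For each hypothesis, the unnormalized posterior weight is prior × likelihood:
  phishing: 0.17 × 0.67 = 0.1139
  generic spam: 0.42 × 0.20 = 0.084
  legitimate marketing: 0.41 × 0.91 = 0.3731
The unnormalized weights sum to 0.571.
P(phishing | evidence) = 0.1139 / 0.571 ≈ 0.199.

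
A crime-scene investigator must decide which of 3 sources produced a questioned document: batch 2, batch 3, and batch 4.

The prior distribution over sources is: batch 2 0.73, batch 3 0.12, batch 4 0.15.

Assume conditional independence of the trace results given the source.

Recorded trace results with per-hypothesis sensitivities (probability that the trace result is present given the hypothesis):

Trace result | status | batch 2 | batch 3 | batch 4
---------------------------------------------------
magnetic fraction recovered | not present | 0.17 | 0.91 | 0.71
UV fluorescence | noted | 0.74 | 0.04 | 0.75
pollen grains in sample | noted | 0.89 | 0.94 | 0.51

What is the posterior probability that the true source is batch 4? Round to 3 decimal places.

0.040

Multiply each prior by the joint likelihood of the trace result pattern (using 1 − P(present | H) for each absent trace result):
  batch 2: 0.73 × (1 − 0.17) × 0.74 × 0.89 = 0.39905
  batch 3: 0.12 × (1 − 0.91) × 0.04 × 0.94 = 0.00040608
  batch 4: 0.15 × (1 − 0.71) × 0.75 × 0.51 = 0.016639
The unnormalized weights sum to 0.41609.
P(batch 4 | evidence) = 0.016639 / 0.41609 ≈ 0.040.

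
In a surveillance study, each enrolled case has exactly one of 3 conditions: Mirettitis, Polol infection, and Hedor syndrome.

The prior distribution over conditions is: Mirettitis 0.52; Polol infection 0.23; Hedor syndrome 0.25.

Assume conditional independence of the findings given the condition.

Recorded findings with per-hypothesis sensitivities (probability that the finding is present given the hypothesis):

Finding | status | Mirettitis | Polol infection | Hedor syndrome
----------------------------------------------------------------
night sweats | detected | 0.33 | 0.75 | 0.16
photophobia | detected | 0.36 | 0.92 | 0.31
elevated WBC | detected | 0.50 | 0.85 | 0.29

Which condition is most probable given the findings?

Multiply each prior by the joint likelihood of the evidence pattern:
  Mirettitis: 0.52 × 0.33 × 0.36 × 0.50 = 0.030888
  Polol infection: 0.23 × 0.75 × 0.92 × 0.85 = 0.1349
  Hedor syndrome: 0.25 × 0.16 × 0.31 × 0.29 = 0.003596
Normalizing constant Z = 0.030888 + 0.1349 + 0.003596 = 0.16938.
P(Mirettitis | evidence) ≈ 0.030888 / 0.16938 ≈ 0.182
P(Polol infection | evidence) ≈ 0.1349 / 0.16938 ≈ 0.796
P(Hedor syndrome | evidence) ≈ 0.003596 / 0.16938 ≈ 0.021
The largest is 0.796, so Polol infection is most probable.

Polol infection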